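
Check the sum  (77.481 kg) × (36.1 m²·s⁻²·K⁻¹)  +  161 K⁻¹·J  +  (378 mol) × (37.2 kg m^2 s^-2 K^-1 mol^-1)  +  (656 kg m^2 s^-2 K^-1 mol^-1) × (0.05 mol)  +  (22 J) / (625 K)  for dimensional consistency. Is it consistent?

Expand each in SI base units:
  (77.481 kg) × (36.1 m²·s⁻²·K⁻¹):  [kg] · [m²·s⁻²·K⁻¹] = kg·m²·s⁻²·K⁻¹
  161 K⁻¹·J:  J·K⁻¹ = N·m·K⁻¹ = kg·m²·s⁻²·K⁻¹
  (378 mol) × (37.2 kg m^2 s^-2 K^-1 mol^-1):  [mol] · [kg·m²·s⁻²·K⁻¹·mol⁻¹] = kg·m²·s⁻²·K⁻¹
  (656 kg m^2 s^-2 K^-1 mol^-1) × (0.05 mol):  [kg·m²·s⁻²·K⁻¹·mol⁻¹] · [mol] = kg·m²·s⁻²·K⁻¹
  (22 J) / (625 K):  [kg·m²·s⁻²] / [K] = kg·m²·s⁻²·K⁻¹
Every term reduces to kg·m²·s⁻²·K⁻¹.

Yes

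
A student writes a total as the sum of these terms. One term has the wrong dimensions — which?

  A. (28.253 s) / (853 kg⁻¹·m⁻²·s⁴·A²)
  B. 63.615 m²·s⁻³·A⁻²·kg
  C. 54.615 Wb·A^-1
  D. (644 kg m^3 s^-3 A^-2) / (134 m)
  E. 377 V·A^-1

Expand each in SI base units:
  A. [s] / [kg⁻¹·m⁻²·s⁴·A²] = kg·m²·s⁻³·A⁻²
  B. kg·m²·s⁻³·A⁻²
  C. Wb·A⁻¹ = V·s·A⁻¹ = kg·m²·s⁻²·A⁻²
  D. [kg·m³·s⁻³·A⁻²] / [m] = kg·m²·s⁻³·A⁻²
  E. V·A⁻¹ = J·C⁻¹·A⁻¹ = kg·m²·s⁻³·A⁻²
All reduce to kg·m²·s⁻³·A⁻² except C., which is kg·m²·s⁻²·A⁻².

C.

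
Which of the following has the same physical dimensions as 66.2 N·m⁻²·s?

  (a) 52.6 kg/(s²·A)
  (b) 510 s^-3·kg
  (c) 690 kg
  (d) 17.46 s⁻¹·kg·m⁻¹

Reference: N·s·m⁻² = kg·m·s⁻²·s·m⁻² = kg·m⁻¹·s⁻¹.
Each option:
  (a) kg·s⁻²·A⁻¹
  (b) kg·s⁻³
  (c) kg
  (d) kg·m⁻¹·s⁻¹  ← same
Only (d) matches kg·m⁻¹·s⁻¹.

(d)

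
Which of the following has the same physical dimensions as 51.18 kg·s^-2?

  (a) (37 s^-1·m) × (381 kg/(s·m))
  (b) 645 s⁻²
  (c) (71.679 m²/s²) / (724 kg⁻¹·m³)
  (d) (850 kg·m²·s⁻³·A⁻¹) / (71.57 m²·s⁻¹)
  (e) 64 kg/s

Reference: kg·s⁻².
Each option:
  (a) [m·s⁻¹] · [kg·m⁻¹·s⁻¹] = kg·s⁻²  ← same
  (b) s⁻²
  (c) [m²·s⁻²] / [kg⁻¹·m³] = kg·m⁻¹·s⁻²
  (d) [kg·m²·s⁻³·A⁻¹] / [m²·s⁻¹] = kg·s⁻²·A⁻¹
  (e) kg·s⁻¹
Only (a) matches kg·s⁻².

(a)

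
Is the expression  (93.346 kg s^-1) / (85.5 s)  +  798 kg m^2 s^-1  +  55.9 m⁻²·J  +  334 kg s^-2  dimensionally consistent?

No

Dimensions:
  (93.346 kg s^-1) / (85.5 s):  [kg·s⁻¹] / [s] = kg·s⁻²
  798 kg m^2 s^-1:  kg·m²·s⁻¹
  55.9 m⁻²·J:  J·m⁻² = N·m·m⁻² = kg·s⁻²
  334 kg s^-2:  kg·s⁻²
The terms do not share a single dimension (kg·m²·s⁻¹ vs kg·s⁻²).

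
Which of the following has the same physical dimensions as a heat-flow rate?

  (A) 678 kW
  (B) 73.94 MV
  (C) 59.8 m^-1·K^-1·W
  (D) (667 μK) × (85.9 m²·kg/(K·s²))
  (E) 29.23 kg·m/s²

(A)

Reference: [heat-flow rate] = kg·m²·s⁻³.
Each option:
  (A) W = J·s⁻¹ = kg·m²·s⁻³  ← same
  (B) V = J·C⁻¹ = kg·m²·s⁻³·A⁻¹
  (C) W·m⁻¹·K⁻¹ = J·s⁻¹·m⁻¹·K⁻¹ = kg·m·s⁻³·K⁻¹
  (D) [K] · [kg·m²·s⁻²·K⁻¹] = kg·m²·s⁻²
  (E) kg·m·s⁻²
Only (A) matches kg·m²·s⁻³.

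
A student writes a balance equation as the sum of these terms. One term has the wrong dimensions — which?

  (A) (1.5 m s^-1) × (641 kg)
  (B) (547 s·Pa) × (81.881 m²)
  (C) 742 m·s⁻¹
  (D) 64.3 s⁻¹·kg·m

(C)

Work out the base dimensions of each:
  (A) [m·s⁻¹] · [kg] = kg·m·s⁻¹
  (B) [kg·m⁻¹·s⁻¹] · [m²] = kg·m·s⁻¹
  (C) m·s⁻¹
  (D) kg·m·s⁻¹
All reduce to kg·m·s⁻¹ except (C), which is m·s⁻¹.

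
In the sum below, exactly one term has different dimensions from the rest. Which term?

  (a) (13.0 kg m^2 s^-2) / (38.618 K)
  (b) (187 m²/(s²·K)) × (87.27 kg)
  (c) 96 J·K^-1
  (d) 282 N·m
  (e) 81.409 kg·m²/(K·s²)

(d)

Reduce each to base SI dimensions:
  (a) [kg·m²·s⁻²] / [K] = kg·m²·s⁻²·K⁻¹
  (b) [m²·s⁻²·K⁻¹] · [kg] = kg·m²·s⁻²·K⁻¹
  (c) J·K⁻¹ = N·m·K⁻¹ = kg·m²·s⁻²·K⁻¹
  (d) N·m = kg·m·s⁻²·m = kg·m²·s⁻²
  (e) kg·m²·s⁻²·K⁻¹
All reduce to kg·m²·s⁻²·K⁻¹ except (d), which is kg·m²·s⁻².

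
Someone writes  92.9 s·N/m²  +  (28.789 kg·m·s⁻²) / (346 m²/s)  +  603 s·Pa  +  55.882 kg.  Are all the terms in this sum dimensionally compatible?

No

Reduce each to base SI dimensions:
  92.9 s·N/m²:  N·s·m⁻² = kg·m·s⁻²·s·m⁻² = kg·m⁻¹·s⁻¹
  (28.789 kg·m·s⁻²) / (346 m²/s):  [kg·m·s⁻²] / [m²·s⁻¹] = kg·m⁻¹·s⁻¹
  603 s·Pa:  Pa·s = N·m⁻²·s = kg·m⁻¹·s⁻¹
  55.882 kg:  kg
The terms do not share a single dimension (kg vs kg·m⁻¹·s⁻¹).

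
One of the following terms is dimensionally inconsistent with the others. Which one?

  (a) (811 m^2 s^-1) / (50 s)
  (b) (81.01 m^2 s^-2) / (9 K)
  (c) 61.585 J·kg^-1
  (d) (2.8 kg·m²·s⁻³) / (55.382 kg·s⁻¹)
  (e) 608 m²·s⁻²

(b)

Reduce each to base SI dimensions:
  (a) [m²·s⁻¹] / [s] = m²·s⁻²
  (b) [m²·s⁻²] / [K] = m²·s⁻²·K⁻¹
  (c) J·kg⁻¹ = N·m·kg⁻¹ = m²·s⁻²
  (d) [kg·m²·s⁻³] / [kg·s⁻¹] = m²·s⁻²
  (e) m²·s⁻²
All reduce to m²·s⁻² except (b), which is m²·s⁻²·K⁻¹.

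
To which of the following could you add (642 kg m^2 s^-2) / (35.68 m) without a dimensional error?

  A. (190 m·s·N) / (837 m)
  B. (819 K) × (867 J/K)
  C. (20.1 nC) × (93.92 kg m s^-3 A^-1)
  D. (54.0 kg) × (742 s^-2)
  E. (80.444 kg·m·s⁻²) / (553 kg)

Reference: [kg·m²·s⁻²] / [m] = kg·m·s⁻².
Each option:
  A. [kg·m²·s⁻¹] / [m] = kg·m·s⁻¹
  B. [K] · [kg·m²·s⁻²·K⁻¹] = kg·m²·s⁻²
  C. [s·A] · [kg·m·s⁻³·A⁻¹] = kg·m·s⁻²  ← same
  D. [kg] · [s⁻²] = kg·s⁻²
  E. [kg·m·s⁻²] / [kg] = m·s⁻²
Only C. matches kg·m·s⁻².

C.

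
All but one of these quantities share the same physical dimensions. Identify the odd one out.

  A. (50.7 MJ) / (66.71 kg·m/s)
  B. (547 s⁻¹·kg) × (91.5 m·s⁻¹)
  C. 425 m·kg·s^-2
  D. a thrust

A.

Reduce each to base SI dimensions:
  A. [kg·m²·s⁻²] / [kg·m·s⁻¹] = m·s⁻¹
  B. [kg·s⁻¹] · [m·s⁻¹] = kg·m·s⁻²
  C. kg·m·s⁻²
  D. [thrust] = kg·m·s⁻²
All reduce to kg·m·s⁻² except A., which is m·s⁻¹.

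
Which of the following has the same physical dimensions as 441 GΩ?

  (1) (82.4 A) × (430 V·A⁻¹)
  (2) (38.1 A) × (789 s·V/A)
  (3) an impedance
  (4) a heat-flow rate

Reference: Ω = V·A⁻¹ = kg·m²·s⁻³·A⁻².
Each option:
  (1) [A] · [kg·m²·s⁻³·A⁻²] = kg·m²·s⁻³·A⁻¹
  (2) [A] · [kg·m²·s⁻²·A⁻²] = kg·m²·s⁻²·A⁻¹
  (3) [impedance] = kg·m²·s⁻³·A⁻²  ← same
  (4) [heat-flow rate] = kg·m²·s⁻³
Only (3) matches kg·m²·s⁻³·A⁻².

(3)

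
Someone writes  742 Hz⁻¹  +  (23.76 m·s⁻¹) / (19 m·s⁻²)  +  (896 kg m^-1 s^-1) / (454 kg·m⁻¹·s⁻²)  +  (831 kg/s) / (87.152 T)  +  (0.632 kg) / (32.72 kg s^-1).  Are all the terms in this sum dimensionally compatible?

Dimensions:
  742 Hz⁻¹:  Hz⁻¹ = (s⁻¹)⁻¹ = s
  (23.76 m·s⁻¹) / (19 m·s⁻²):  [m·s⁻¹] / [m·s⁻²] = s
  (896 kg m^-1 s^-1) / (454 kg·m⁻¹·s⁻²):  [kg·m⁻¹·s⁻¹] / [kg·m⁻¹·s⁻²] = s
  (831 kg/s) / (87.152 T):  [kg·s⁻¹] / [kg·s⁻²·A⁻¹] = s·A
  (0.632 kg) / (32.72 kg s^-1):  [kg] / [kg·s⁻¹] = s
The terms do not share a single dimension (s vs s·A).

No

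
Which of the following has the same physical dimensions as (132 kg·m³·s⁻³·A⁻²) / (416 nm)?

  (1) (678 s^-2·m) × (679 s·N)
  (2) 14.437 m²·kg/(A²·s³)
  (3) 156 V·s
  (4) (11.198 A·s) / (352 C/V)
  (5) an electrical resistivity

Reference: [kg·m³·s⁻³·A⁻²] / [m] = kg·m²·s⁻³·A⁻².
Each option:
  (1) [m·s⁻²] · [kg·m·s⁻¹] = kg·m²·s⁻³
  (2) kg·m²·s⁻³·A⁻²  ← same
  (3) V·s = J·C⁻¹·s = kg·m²·s⁻²·A⁻¹
  (4) [s·A] / [kg⁻¹·m⁻²·s⁴·A²] = kg·m²·s⁻³·A⁻¹
  (5) [electrical resistivity] = kg·m³·s⁻³·A⁻²
Only (2) matches kg·m²·s⁻³·A⁻².

(2)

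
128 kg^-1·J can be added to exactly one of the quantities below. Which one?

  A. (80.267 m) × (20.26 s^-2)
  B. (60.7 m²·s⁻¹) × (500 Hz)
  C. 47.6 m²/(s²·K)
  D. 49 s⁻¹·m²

Reference: J·kg⁻¹ = N·m·kg⁻¹ = m²·s⁻².
Each option:
  A. [m] · [s⁻²] = m·s⁻²
  B. [m²·s⁻¹] · [s⁻¹] = m²·s⁻²  ← same
  C. m²·s⁻²·K⁻¹
  D. m²·s⁻¹
Only B. matches m²·s⁻².

B.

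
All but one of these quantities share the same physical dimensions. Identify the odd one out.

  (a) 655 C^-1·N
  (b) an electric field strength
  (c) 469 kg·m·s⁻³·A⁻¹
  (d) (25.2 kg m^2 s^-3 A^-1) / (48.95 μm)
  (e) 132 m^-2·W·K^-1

(e)

Dimensions:
  (a) N·C⁻¹ = kg·m·s⁻²·(s·A)⁻¹ = kg·m·s⁻³·A⁻¹
  (b) [electric field strength] = kg·m·s⁻³·A⁻¹
  (c) kg·m·s⁻³·A⁻¹
  (d) [kg·m²·s⁻³·A⁻¹] / [m] = kg·m·s⁻³·A⁻¹
  (e) W·m⁻²·K⁻¹ = J·s⁻¹·m⁻²·K⁻¹ = kg·s⁻³·K⁻¹
All reduce to kg·m·s⁻³·A⁻¹ except (e), which is kg·s⁻³·K⁻¹.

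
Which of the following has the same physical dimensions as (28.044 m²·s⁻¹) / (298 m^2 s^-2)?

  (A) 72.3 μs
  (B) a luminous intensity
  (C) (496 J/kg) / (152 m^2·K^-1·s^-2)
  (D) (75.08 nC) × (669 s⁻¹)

Reference: [m²·s⁻¹] / [m²·s⁻²] = s.
Each option:
  (A) s  ← same
  (B) [luminous intensity] = cd
  (C) [m²·s⁻²] / [m²·s⁻²·K⁻¹] = K
  (D) [s·A] · [s⁻¹] = A
Only (A) matches s.

(A)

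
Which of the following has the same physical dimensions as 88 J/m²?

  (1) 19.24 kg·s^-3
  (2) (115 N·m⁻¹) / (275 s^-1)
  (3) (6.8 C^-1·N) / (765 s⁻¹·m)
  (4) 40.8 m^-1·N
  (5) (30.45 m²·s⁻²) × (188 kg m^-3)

(4)

Reference: J·m⁻² = N·m·m⁻² = kg·s⁻².
Each option:
  (1) kg·s⁻³
  (2) [kg·s⁻²] / [s⁻¹] = kg·s⁻¹
  (3) [kg·m·s⁻³·A⁻¹] / [m·s⁻¹] = kg·s⁻²·A⁻¹
  (4) N·m⁻¹ = kg·m·s⁻²·m⁻¹ = kg·s⁻²  ← same
  (5) [m²·s⁻²] · [kg·m⁻³] = kg·m⁻¹·s⁻²
Only (4) matches kg·s⁻².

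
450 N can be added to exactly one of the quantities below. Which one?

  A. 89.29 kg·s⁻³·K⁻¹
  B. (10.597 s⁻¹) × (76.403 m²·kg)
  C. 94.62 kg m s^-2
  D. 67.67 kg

C.

Reference: N = kg·m·s⁻².
Each option:
  A. kg·s⁻³·K⁻¹
  B. [s⁻¹] · [kg·m²] = kg·m²·s⁻¹
  C. kg·m·s⁻²  ← same
  D. kg
Only C. matches kg·m·s⁻².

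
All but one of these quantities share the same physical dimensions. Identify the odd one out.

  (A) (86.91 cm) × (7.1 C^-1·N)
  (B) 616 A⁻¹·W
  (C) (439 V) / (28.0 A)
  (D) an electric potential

Work out the base dimensions of each:
  (A) [m] · [kg·m·s⁻³·A⁻¹] = kg·m²·s⁻³·A⁻¹
  (B) W·A⁻¹ = J·s⁻¹·A⁻¹ = kg·m²·s⁻³·A⁻¹
  (C) [kg·m²·s⁻³·A⁻¹] / [A] = kg·m²·s⁻³·A⁻²
  (D) [electric potential] = kg·m²·s⁻³·A⁻¹
All reduce to kg·m²·s⁻³·A⁻¹ except (C), which is kg·m²·s⁻³·A⁻².

(C)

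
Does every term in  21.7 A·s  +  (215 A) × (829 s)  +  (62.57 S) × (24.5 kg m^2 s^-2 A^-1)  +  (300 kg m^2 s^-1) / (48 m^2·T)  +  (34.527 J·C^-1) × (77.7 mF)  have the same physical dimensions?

Work out the base dimensions of each:
  21.7 A·s:  A·s = s·A
  (215 A) × (829 s):  [A] · [s] = s·A
  (62.57 S) × (24.5 kg m^2 s^-2 A^-1):  [kg⁻¹·m⁻²·s³·A²] · [kg·m²·s⁻²·A⁻¹] = s·A
  (300 kg m^2 s^-1) / (48 m^2·T):  [kg·m²·s⁻¹] / [kg·m²·s⁻²·A⁻¹] = s·A
  (34.527 J·C^-1) × (77.7 mF):  [kg·m²·s⁻³·A⁻¹] · [kg⁻¹·m⁻²·s⁴·A²] = s·A
Every term reduces to s·A.

Yes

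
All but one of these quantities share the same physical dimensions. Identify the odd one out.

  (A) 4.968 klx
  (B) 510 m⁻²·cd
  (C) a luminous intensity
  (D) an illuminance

Dimensions:
  (A) lx = lm·m⁻² = m⁻²·cd
  (B) cd·m⁻² = m⁻²·cd
  (C) [luminous intensity] = cd
  (D) [illuminance] = m⁻²·cd
All reduce to m⁻²·cd except (C), which is cd.

(C)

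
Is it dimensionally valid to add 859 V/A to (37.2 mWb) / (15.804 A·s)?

Yes

Reduce each to base SI dimensions:
  859 V/A:  V·A⁻¹ = J·C⁻¹·A⁻¹ = kg·m²·s⁻³·A⁻²
  (37.2 mWb) / (15.804 A·s):  [kg·m²·s⁻²·A⁻¹] / [s·A] = kg·m²·s⁻³·A⁻²
Both are kg·m²·s⁻³·A⁻², so they have the same dimensions and can be added.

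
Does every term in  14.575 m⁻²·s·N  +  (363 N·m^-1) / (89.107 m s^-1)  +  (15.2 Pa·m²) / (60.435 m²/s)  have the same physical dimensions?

Yes

Reduce each to base SI dimensions:
  14.575 m⁻²·s·N:  N·s·m⁻² = kg·m·s⁻²·s·m⁻² = kg·m⁻¹·s⁻¹
  (363 N·m^-1) / (89.107 m s^-1):  [kg·s⁻²] / [m·s⁻¹] = kg·m⁻¹·s⁻¹
  (15.2 Pa·m²) / (60.435 m²/s):  [kg·m·s⁻²] / [m²·s⁻¹] = kg·m⁻¹·s⁻¹
Every term reduces to kg·m⁻¹·s⁻¹.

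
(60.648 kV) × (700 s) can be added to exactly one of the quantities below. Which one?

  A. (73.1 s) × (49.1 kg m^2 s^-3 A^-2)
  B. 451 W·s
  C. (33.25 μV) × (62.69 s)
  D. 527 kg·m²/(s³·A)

Reference: [kg·m²·s⁻³·A⁻¹] · [s] = kg·m²·s⁻²·A⁻¹.
Each option:
  A. [s] · [kg·m²·s⁻³·A⁻²] = kg·m²·s⁻²·A⁻²
  B. W·s = J·s⁻¹·s = kg·m²·s⁻²
  C. [kg·m²·s⁻³·A⁻¹] · [s] = kg·m²·s⁻²·A⁻¹  ← same
  D. kg·m²·s⁻³·A⁻¹
Only C. matches kg·m²·s⁻²·A⁻¹.

C.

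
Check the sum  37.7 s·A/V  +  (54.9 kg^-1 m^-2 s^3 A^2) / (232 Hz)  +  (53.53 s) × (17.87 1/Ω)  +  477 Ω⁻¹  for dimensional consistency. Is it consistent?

In SI base units:
  37.7 s·A/V:  A·s·V⁻¹ = A·s·(J·C⁻¹)⁻¹ = kg⁻¹·m⁻²·s⁴·A²
  (54.9 kg^-1 m^-2 s^3 A^2) / (232 Hz):  [kg⁻¹·m⁻²·s³·A²] / [s⁻¹] = kg⁻¹·m⁻²·s⁴·A²
  (53.53 s) × (17.87 1/Ω):  [s] · [kg⁻¹·m⁻²·s³·A²] = kg⁻¹·m⁻²·s⁴·A²
  477 Ω⁻¹:  Ω⁻¹ = (V·A⁻¹)⁻¹ = kg⁻¹·m⁻²·s³·A²
The terms do not share a single dimension (kg⁻¹·m⁻²·s³·A² vs kg⁻¹·m⁻²·s⁴·A²).

No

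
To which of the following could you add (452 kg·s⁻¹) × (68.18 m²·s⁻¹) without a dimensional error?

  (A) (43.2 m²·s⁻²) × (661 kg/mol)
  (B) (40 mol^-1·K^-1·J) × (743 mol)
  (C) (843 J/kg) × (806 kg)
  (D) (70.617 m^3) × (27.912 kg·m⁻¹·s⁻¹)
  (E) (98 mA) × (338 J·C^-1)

Reference: [kg·s⁻¹] · [m²·s⁻¹] = kg·m²·s⁻².
Each option:
  (A) [m²·s⁻²] · [kg·mol⁻¹] = kg·m²·s⁻²·mol⁻¹
  (B) [kg·m²·s⁻²·K⁻¹·mol⁻¹] · [mol] = kg·m²·s⁻²·K⁻¹
  (C) [m²·s⁻²] · [kg] = kg·m²·s⁻²  ← same
  (D) [m³] · [kg·m⁻¹·s⁻¹] = kg·m²·s⁻¹
  (E) [A] · [kg·m²·s⁻³·A⁻¹] = kg·m²·s⁻³
Only (C) matches kg·m²·s⁻².

(C)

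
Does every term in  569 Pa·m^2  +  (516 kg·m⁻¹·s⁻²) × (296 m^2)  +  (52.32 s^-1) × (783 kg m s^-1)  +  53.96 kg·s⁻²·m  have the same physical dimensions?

Expand each in SI base units:
  569 Pa·m^2:  Pa·m² = N·m⁻²·m² = kg·m·s⁻²
  (516 kg·m⁻¹·s⁻²) × (296 m^2):  [kg·m⁻¹·s⁻²] · [m²] = kg·m·s⁻²
  (52.32 s^-1) × (783 kg m s^-1):  [s⁻¹] · [kg·m·s⁻¹] = kg·m·s⁻²
  53.96 kg·s⁻²·m:  kg·m·s⁻²
Every term reduces to kg·m·s⁻².

Yes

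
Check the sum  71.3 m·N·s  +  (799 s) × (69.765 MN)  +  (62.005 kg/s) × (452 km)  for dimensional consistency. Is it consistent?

Expand each in SI base units:
  71.3 m·N·s:  N·m·s = kg·m·s⁻²·m·s = kg·m²·s⁻¹
  (799 s) × (69.765 MN):  [s] · [kg·m·s⁻²] = kg·m·s⁻¹
  (62.005 kg/s) × (452 km):  [kg·s⁻¹] · [m] = kg·m·s⁻¹
The terms do not share a single dimension (kg·m²·s⁻¹ vs kg·m·s⁻¹).

No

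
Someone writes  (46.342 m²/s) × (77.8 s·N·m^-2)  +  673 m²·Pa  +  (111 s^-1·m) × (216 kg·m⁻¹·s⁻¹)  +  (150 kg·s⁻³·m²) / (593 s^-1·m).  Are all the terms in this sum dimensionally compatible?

Dimensions:
  (46.342 m²/s) × (77.8 s·N·m^-2):  [m²·s⁻¹] · [kg·m⁻¹·s⁻¹] = kg·m·s⁻²
  673 m²·Pa:  Pa·m² = N·m⁻²·m² = kg·m·s⁻²
  (111 s^-1·m) × (216 kg·m⁻¹·s⁻¹):  [m·s⁻¹] · [kg·m⁻¹·s⁻¹] = kg·s⁻²
  (150 kg·s⁻³·m²) / (593 s^-1·m):  [kg·m²·s⁻³] / [m·s⁻¹] = kg·m·s⁻²
The terms do not share a single dimension (kg·m·s⁻² vs kg·s⁻²).

No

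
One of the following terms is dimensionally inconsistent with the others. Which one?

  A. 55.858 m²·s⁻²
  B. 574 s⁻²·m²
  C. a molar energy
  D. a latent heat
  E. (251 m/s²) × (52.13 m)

C.

Work out the base dimensions of each:
  A. m²·s⁻²
  B. m²·s⁻²
  C. [molar energy] = kg·m²·s⁻²·mol⁻¹
  D. [latent heat] = m²·s⁻²
  E. [m·s⁻²] · [m] = m²·s⁻²
All reduce to m²·s⁻² except C., which is kg·m²·s⁻²·mol⁻¹.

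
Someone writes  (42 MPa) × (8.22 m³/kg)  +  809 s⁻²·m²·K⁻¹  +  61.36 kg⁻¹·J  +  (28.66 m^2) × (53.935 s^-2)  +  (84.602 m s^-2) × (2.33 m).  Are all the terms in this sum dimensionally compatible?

In SI base units:
  (42 MPa) × (8.22 m³/kg):  [kg·m⁻¹·s⁻²] · [kg⁻¹·m³] = m²·s⁻²
  809 s⁻²·m²·K⁻¹:  m²·s⁻²·K⁻¹
  61.36 kg⁻¹·J:  J·kg⁻¹ = N·m·kg⁻¹ = m²·s⁻²
  (28.66 m^2) × (53.935 s^-2):  [m²] · [s⁻²] = m²·s⁻²
  (84.602 m s^-2) × (2.33 m):  [m·s⁻²] · [m] = m²·s⁻²
The terms do not share a single dimension (m²·s⁻² vs m²·s⁻²·K⁻¹).

No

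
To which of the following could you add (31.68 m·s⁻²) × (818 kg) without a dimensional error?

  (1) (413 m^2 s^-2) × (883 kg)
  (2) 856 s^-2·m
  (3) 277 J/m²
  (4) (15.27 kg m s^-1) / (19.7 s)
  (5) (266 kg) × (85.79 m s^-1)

Reference: [m·s⁻²] · [kg] = kg·m·s⁻².
Each option:
  (1) [m²·s⁻²] · [kg] = kg·m²·s⁻²
  (2) m·s⁻²
  (3) J·m⁻² = N·m·m⁻² = kg·s⁻²
  (4) [kg·m·s⁻¹] / [s] = kg·m·s⁻²  ← same
  (5) [kg] · [m·s⁻¹] = kg·m·s⁻¹
Only (4) matches kg·m·s⁻².

(4)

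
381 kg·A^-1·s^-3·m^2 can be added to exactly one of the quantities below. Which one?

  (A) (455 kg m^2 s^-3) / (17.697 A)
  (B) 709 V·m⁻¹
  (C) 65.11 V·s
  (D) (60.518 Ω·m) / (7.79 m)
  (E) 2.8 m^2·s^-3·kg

(A)

Reference: kg·m²·s⁻³·A⁻¹.
Each option:
  (A) [kg·m²·s⁻³] / [A] = kg·m²·s⁻³·A⁻¹  ← same
  (B) V·m⁻¹ = J·C⁻¹·m⁻¹ = kg·m·s⁻³·A⁻¹
  (C) V·s = J·C⁻¹·s = kg·m²·s⁻²·A⁻¹
  (D) [kg·m³·s⁻³·A⁻²] / [m] = kg·m²·s⁻³·A⁻²
  (E) kg·m²·s⁻³
Only (A) matches kg·m²·s⁻³·A⁻¹.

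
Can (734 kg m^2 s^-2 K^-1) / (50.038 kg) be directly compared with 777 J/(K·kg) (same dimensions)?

Yes

Reduce each to base SI dimensions:
  (734 kg m^2 s^-2 K^-1) / (50.038 kg):  [kg·m²·s⁻²·K⁻¹] / [kg] = m²·s⁻²·K⁻¹
  777 J/(K·kg):  J·kg⁻¹·K⁻¹ = N·m·kg⁻¹·K⁻¹ = m²·s⁻²·K⁻¹
Both are m²·s⁻²·K⁻¹, so they have the same dimensions and can be added.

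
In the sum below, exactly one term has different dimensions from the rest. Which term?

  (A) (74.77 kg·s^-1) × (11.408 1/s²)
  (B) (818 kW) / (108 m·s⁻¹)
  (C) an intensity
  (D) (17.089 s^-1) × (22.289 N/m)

(B)

Expand each in SI base units:
  (A) [kg·s⁻¹] · [s⁻²] = kg·s⁻³
  (B) [kg·m²·s⁻³] / [m·s⁻¹] = kg·m·s⁻²
  (C) [intensity] = kg·s⁻³
  (D) [s⁻¹] · [kg·s⁻²] = kg·s⁻³
All reduce to kg·s⁻³ except (B), which is kg·m·s⁻².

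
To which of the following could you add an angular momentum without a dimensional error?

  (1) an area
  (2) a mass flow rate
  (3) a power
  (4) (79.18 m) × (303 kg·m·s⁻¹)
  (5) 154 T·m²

(4)

Reference: [angular momentum] = kg·m²·s⁻¹.
Each option:
  (1) [area] = m²
  (2) [mass flow rate] = kg·s⁻¹
  (3) [power] = kg·m²·s⁻³
  (4) [m] · [kg·m·s⁻¹] = kg·m²·s⁻¹  ← same
  (5) T·m² = Wb·m⁻²·m² = kg·m²·s⁻²·A⁻¹
Only (4) matches kg·m²·s⁻¹.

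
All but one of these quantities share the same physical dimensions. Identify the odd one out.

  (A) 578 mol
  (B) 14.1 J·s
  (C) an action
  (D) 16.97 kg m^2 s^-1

Reduce each to base SI dimensions:
  (A) mol
  (B) J·s = N·m·s = kg·m²·s⁻¹
  (C) [action] = kg·m²·s⁻¹
  (D) kg·m²·s⁻¹
All reduce to kg·m²·s⁻¹ except (A), which is mol.

(A)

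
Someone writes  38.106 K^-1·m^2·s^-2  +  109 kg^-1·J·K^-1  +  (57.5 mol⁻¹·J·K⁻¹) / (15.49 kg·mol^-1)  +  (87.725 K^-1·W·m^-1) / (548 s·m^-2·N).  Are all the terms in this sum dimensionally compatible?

Expand each in SI base units:
  38.106 K^-1·m^2·s^-2:  m²·s⁻²·K⁻¹
  109 kg^-1·J·K^-1:  J·kg⁻¹·K⁻¹ = N·m·kg⁻¹·K⁻¹ = m²·s⁻²·K⁻¹
  (57.5 mol⁻¹·J·K⁻¹) / (15.49 kg·mol^-1):  [kg·m²·s⁻²·K⁻¹·mol⁻¹] / [kg·mol⁻¹] = m²·s⁻²·K⁻¹
  (87.725 K^-1·W·m^-1) / (548 s·m^-2·N):  [kg·m·s⁻³·K⁻¹] / [kg·m⁻¹·s⁻¹] = m²·s⁻²·K⁻¹
Every term reduces to m²·s⁻²·K⁻¹.

Yes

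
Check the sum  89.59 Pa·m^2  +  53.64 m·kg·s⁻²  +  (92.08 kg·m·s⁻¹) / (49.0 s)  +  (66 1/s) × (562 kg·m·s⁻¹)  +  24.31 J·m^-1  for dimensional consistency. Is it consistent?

Dimensions:
  89.59 Pa·m^2:  Pa·m² = N·m⁻²·m² = kg·m·s⁻²
  53.64 m·kg·s⁻²:  kg·m·s⁻²
  (92.08 kg·m·s⁻¹) / (49.0 s):  [kg·m·s⁻¹] / [s] = kg·m·s⁻²
  (66 1/s) × (562 kg·m·s⁻¹):  [s⁻¹] · [kg·m·s⁻¹] = kg·m·s⁻²
  24.31 J·m^-1:  J·m⁻¹ = N·m·m⁻¹ = kg·m·s⁻²
Every term reduces to kg·m·s⁻².

Yes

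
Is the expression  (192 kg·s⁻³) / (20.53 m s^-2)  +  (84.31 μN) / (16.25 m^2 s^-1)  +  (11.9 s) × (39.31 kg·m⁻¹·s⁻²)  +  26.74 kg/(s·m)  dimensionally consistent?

Work out the base dimensions of each:
  (192 kg·s⁻³) / (20.53 m s^-2):  [kg·s⁻³] / [m·s⁻²] = kg·m⁻¹·s⁻¹
  (84.31 μN) / (16.25 m^2 s^-1):  [kg·m·s⁻²] / [m²·s⁻¹] = kg·m⁻¹·s⁻¹
  (11.9 s) × (39.31 kg·m⁻¹·s⁻²):  [s] · [kg·m⁻¹·s⁻²] = kg·m⁻¹·s⁻¹
  26.74 kg/(s·m):  kg·m⁻¹·s⁻¹
Every term reduces to kg·m⁻¹·s⁻¹.

Yes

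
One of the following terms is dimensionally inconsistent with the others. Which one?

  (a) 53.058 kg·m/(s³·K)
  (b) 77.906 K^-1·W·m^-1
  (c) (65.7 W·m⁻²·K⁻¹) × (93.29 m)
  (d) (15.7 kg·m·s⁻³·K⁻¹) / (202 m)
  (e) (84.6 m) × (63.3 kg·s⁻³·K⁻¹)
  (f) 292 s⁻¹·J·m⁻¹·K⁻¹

In SI base units:
  (a) kg·m·s⁻³·K⁻¹
  (b) W·m⁻¹·K⁻¹ = J·s⁻¹·m⁻¹·K⁻¹ = kg·m·s⁻³·K⁻¹
  (c) [kg·s⁻³·K⁻¹] · [m] = kg·m·s⁻³·K⁻¹
  (d) [kg·m·s⁻³·K⁻¹] / [m] = kg·s⁻³·K⁻¹
  (e) [m] · [kg·s⁻³·K⁻¹] = kg·m·s⁻³·K⁻¹
  (f) J·s⁻¹·m⁻¹·K⁻¹ = N·m·s⁻¹·m⁻¹·K⁻¹ = kg·m·s⁻³·K⁻¹
All reduce to kg·m·s⁻³·K⁻¹ except (d), which is kg·s⁻³·K⁻¹.

(d)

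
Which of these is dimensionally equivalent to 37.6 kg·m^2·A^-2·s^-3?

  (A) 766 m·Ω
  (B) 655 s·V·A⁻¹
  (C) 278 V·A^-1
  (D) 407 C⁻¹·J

(C)

Reference: kg·m²·s⁻³·A⁻².
Each option:
  (A) Ω·m = V·A⁻¹·m = kg·m³·s⁻³·A⁻²
  (B) V·s·A⁻¹ = J·C⁻¹·s·A⁻¹ = kg·m²·s⁻²·A⁻²
  (C) V·A⁻¹ = J·C⁻¹·A⁻¹ = kg·m²·s⁻³·A⁻²  ← same
  (D) J·C⁻¹ = N·m·(s·A)⁻¹ = kg·m²·s⁻³·A⁻¹
Only (C) matches kg·m²·s⁻³·A⁻².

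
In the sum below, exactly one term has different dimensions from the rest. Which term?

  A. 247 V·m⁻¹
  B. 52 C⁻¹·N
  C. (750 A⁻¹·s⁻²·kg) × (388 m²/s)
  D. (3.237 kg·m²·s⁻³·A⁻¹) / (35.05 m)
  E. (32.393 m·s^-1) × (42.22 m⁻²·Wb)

C.

In SI base units:
  A. V·m⁻¹ = J·C⁻¹·m⁻¹ = kg·m·s⁻³·A⁻¹
  B. N·C⁻¹ = kg·m·s⁻²·(s·A)⁻¹ = kg·m·s⁻³·A⁻¹
  C. [kg·s⁻²·A⁻¹] · [m²·s⁻¹] = kg·m²·s⁻³·A⁻¹
  D. [kg·m²·s⁻³·A⁻¹] / [m] = kg·m·s⁻³·A⁻¹
  E. [m·s⁻¹] · [kg·s⁻²·A⁻¹] = kg·m·s⁻³·A⁻¹
All reduce to kg·m·s⁻³·A⁻¹ except C., which is kg·m²·s⁻³·A⁻¹.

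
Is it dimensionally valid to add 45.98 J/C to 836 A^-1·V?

Dimensions:
  45.98 J/C:  J·C⁻¹ = N·m·(s·A)⁻¹ = kg·m²·s⁻³·A⁻¹
  836 A^-1·V:  V·A⁻¹ = J·C⁻¹·A⁻¹ = kg·m²·s⁻³·A⁻²
kg·m²·s⁻³·A⁻¹ ≠ kg·m²·s⁻³·A⁻², so they cannot be added.

No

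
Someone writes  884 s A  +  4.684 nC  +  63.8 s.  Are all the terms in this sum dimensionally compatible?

No

Dimensions:
  884 s A:  s·A
  4.684 nC:  C = s·A
  63.8 s:  s
The terms do not share a single dimension (s vs s·A).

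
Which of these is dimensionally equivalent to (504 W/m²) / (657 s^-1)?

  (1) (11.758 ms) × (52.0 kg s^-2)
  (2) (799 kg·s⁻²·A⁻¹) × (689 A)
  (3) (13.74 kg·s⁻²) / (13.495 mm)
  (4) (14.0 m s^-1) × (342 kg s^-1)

(2)

Reference: [kg·s⁻³] / [s⁻¹] = kg·s⁻².
Each option:
  (1) [s] · [kg·s⁻²] = kg·s⁻¹
  (2) [kg·s⁻²·A⁻¹] · [A] = kg·s⁻²  ← same
  (3) [kg·s⁻²] / [m] = kg·m⁻¹·s⁻²
  (4) [m·s⁻¹] · [kg·s⁻¹] = kg·m·s⁻²
Only (2) matches kg·s⁻².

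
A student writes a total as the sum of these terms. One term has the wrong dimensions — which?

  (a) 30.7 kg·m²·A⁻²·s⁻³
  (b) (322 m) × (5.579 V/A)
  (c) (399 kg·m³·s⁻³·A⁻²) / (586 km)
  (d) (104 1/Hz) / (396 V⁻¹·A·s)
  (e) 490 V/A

(b)

Reduce each to base SI dimensions:
  (a) kg·m²·s⁻³·A⁻²
  (b) [m] · [kg·m²·s⁻³·A⁻²] = kg·m³·s⁻³·A⁻²
  (c) [kg·m³·s⁻³·A⁻²] / [m] = kg·m²·s⁻³·A⁻²
  (d) [s] / [kg⁻¹·m⁻²·s⁴·A²] = kg·m²·s⁻³·A⁻²
  (e) V·A⁻¹ = J·C⁻¹·A⁻¹ = kg·m²·s⁻³·A⁻²
All reduce to kg·m²·s⁻³·A⁻² except (b), which is kg·m³·s⁻³·A⁻².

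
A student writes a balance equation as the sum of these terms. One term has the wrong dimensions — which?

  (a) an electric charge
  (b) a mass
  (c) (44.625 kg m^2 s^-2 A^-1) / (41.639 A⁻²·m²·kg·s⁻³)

(b)

Work out the base dimensions of each:
  (a) [electric charge] = s·A
  (b) [mass] = kg
  (c) [kg·m²·s⁻²·A⁻¹] / [kg·m²·s⁻³·A⁻²] = s·A
All reduce to s·A except (b), which is kg.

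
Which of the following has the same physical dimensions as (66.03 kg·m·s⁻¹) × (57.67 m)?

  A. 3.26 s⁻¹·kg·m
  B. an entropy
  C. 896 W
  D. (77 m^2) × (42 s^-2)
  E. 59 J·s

Reference: [kg·m·s⁻¹] · [m] = kg·m²·s⁻¹.
Each option:
  A. kg·m·s⁻¹
  B. [entropy] = kg·m²·s⁻²·K⁻¹
  C. W = J·s⁻¹ = kg·m²·s⁻³
  D. [m²] · [s⁻²] = m²·s⁻²
  E. J·s = N·m·s = kg·m²·s⁻¹  ← same
Only E. matches kg·m²·s⁻¹.

E.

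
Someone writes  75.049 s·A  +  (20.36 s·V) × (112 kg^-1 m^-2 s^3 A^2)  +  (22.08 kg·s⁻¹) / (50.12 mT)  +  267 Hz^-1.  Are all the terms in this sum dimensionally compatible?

No

In SI base units:
  75.049 s·A:  A·s = s·A
  (20.36 s·V) × (112 kg^-1 m^-2 s^3 A^2):  [kg·m²·s⁻²·A⁻¹] · [kg⁻¹·m⁻²·s³·A²] = s·A
  (22.08 kg·s⁻¹) / (50.12 mT):  [kg·s⁻¹] / [kg·s⁻²·A⁻¹] = s·A
  267 Hz^-1:  Hz⁻¹ = (s⁻¹)⁻¹ = s
The terms do not share a single dimension (s vs s·A).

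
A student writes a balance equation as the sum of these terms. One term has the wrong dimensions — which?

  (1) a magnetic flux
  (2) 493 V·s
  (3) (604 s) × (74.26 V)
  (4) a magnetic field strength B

Reduce each to base SI dimensions:
  (1) [magnetic flux] = kg·m²·s⁻²·A⁻¹
  (2) V·s = J·C⁻¹·s = kg·m²·s⁻²·A⁻¹
  (3) [s] · [kg·m²·s⁻³·A⁻¹] = kg·m²·s⁻²·A⁻¹
  (4) [magnetic field strength B] = kg·s⁻²·A⁻¹
All reduce to kg·m²·s⁻²·A⁻¹ except (4), which is kg·s⁻²·A⁻¹.

(4)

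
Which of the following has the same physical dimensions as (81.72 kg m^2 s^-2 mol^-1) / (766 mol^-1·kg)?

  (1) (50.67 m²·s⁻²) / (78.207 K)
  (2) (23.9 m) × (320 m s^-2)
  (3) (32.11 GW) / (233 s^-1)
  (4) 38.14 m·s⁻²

(2)

Reference: [kg·m²·s⁻²·mol⁻¹] / [kg·mol⁻¹] = m²·s⁻².
Each option:
  (1) [m²·s⁻²] / [K] = m²·s⁻²·K⁻¹
  (2) [m] · [m·s⁻²] = m²·s⁻²  ← same
  (3) [kg·m²·s⁻³] / [s⁻¹] = kg·m²·s⁻²
  (4) m·s⁻²
Only (2) matches m²·s⁻².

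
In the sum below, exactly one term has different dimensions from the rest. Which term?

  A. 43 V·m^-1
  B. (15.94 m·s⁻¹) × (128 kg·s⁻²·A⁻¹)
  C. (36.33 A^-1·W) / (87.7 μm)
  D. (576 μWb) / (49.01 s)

Work out the base dimensions of each:
  A. V·m⁻¹ = J·C⁻¹·m⁻¹ = kg·m·s⁻³·A⁻¹
  B. [m·s⁻¹] · [kg·s⁻²·A⁻¹] = kg·m·s⁻³·A⁻¹
  C. [kg·m²·s⁻³·A⁻¹] / [m] = kg·m·s⁻³·A⁻¹
  D. [kg·m²·s⁻²·A⁻¹] / [s] = kg·m²·s⁻³·A⁻¹
All reduce to kg·m·s⁻³·A⁻¹ except D., which is kg·m²·s⁻³·A⁻¹.

D.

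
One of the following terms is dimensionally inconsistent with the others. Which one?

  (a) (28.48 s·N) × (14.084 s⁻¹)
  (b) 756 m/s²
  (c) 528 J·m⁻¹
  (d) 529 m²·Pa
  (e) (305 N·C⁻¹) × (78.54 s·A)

(b)

In SI base units:
  (a) [kg·m·s⁻¹] · [s⁻¹] = kg·m·s⁻²
  (b) m·s⁻²
  (c) J·m⁻¹ = N·m·m⁻¹ = kg·m·s⁻²
  (d) Pa·m² = N·m⁻²·m² = kg·m·s⁻²
  (e) [kg·m·s⁻³·A⁻¹] · [s·A] = kg·m·s⁻²
All reduce to kg·m·s⁻² except (b), which is m·s⁻².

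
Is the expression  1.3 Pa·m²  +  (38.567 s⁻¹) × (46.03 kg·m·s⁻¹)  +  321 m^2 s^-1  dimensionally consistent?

Reduce each to base SI dimensions:
  1.3 Pa·m²:  Pa·m² = N·m⁻²·m² = kg·m·s⁻²
  (38.567 s⁻¹) × (46.03 kg·m·s⁻¹):  [s⁻¹] · [kg·m·s⁻¹] = kg·m·s⁻²
  321 m^2 s^-1:  m²·s⁻¹
The terms do not share a single dimension (kg·m·s⁻² vs m²·s⁻¹).

No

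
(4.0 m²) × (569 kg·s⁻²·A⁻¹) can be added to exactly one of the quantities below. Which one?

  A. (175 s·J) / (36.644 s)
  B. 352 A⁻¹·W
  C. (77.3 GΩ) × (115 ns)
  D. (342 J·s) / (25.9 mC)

Reference: [m²] · [kg·s⁻²·A⁻¹] = kg·m²·s⁻²·A⁻¹.
Each option:
  A. [kg·m²·s⁻¹] / [s] = kg·m²·s⁻²
  B. W·A⁻¹ = J·s⁻¹·A⁻¹ = kg·m²·s⁻³·A⁻¹
  C. [kg·m²·s⁻³·A⁻²] · [s] = kg·m²·s⁻²·A⁻²
  D. [kg·m²·s⁻¹] / [s·A] = kg·m²·s⁻²·A⁻¹  ← same
Only D. matches kg·m²·s⁻²·A⁻¹.

D.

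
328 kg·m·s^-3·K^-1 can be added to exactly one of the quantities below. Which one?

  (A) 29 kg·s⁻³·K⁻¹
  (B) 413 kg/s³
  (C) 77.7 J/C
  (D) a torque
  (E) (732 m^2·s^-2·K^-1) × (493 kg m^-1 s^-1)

(E)

Reference: kg·m·s⁻³·K⁻¹.
Each option:
  (A) kg·s⁻³·K⁻¹
  (B) kg·s⁻³
  (C) J·C⁻¹ = N·m·(s·A)⁻¹ = kg·m²·s⁻³·A⁻¹
  (D) [torque] = kg·m²·s⁻²
  (E) [m²·s⁻²·K⁻¹] · [kg·m⁻¹·s⁻¹] = kg·m·s⁻³·K⁻¹  ← same
Only (E) matches kg·m·s⁻³·K⁻¹.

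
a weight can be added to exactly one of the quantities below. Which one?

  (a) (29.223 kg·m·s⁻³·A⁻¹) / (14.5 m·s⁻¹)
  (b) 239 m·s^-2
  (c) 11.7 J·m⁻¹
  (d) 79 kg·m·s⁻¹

(c)

Reference: [weight] = kg·m·s⁻².
Each option:
  (a) [kg·m·s⁻³·A⁻¹] / [m·s⁻¹] = kg·s⁻²·A⁻¹
  (b) m·s⁻²
  (c) J·m⁻¹ = N·m·m⁻¹ = kg·m·s⁻²  ← same
  (d) kg·m·s⁻¹
Only (c) matches kg·m·s⁻².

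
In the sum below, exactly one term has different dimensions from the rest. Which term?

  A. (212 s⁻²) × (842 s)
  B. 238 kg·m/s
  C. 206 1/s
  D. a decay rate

In SI base units:
  A. [s⁻²] · [s] = s⁻¹
  B. kg·m·s⁻¹
  C. s⁻¹
  D. [decay rate] = s⁻¹
All reduce to s⁻¹ except B., which is kg·m·s⁻¹.

B.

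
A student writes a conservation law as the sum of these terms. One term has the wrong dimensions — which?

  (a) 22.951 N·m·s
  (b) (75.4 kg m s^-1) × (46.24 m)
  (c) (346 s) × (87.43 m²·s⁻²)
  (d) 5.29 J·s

Work out the base dimensions of each:
  (a) N·m·s = kg·m·s⁻²·m·s = kg·m²·s⁻¹
  (b) [kg·m·s⁻¹] · [m] = kg·m²·s⁻¹
  (c) [s] · [m²·s⁻²] = m²·s⁻¹
  (d) J·s = N·m·s = kg·m²·s⁻¹
All reduce to kg·m²·s⁻¹ except (c), which is m²·s⁻¹.

(c)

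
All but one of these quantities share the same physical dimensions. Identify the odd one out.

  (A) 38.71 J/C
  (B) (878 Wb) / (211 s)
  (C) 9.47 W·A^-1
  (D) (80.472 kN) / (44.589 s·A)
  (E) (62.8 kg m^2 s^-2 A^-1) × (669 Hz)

(D)

Expand each in SI base units:
  (A) J·C⁻¹ = N·m·(s·A)⁻¹ = kg·m²·s⁻³·A⁻¹
  (B) [kg·m²·s⁻²·A⁻¹] / [s] = kg·m²·s⁻³·A⁻¹
  (C) W·A⁻¹ = J·s⁻¹·A⁻¹ = kg·m²·s⁻³·A⁻¹
  (D) [kg·m·s⁻²] / [s·A] = kg·m·s⁻³·A⁻¹
  (E) [kg·m²·s⁻²·A⁻¹] · [s⁻¹] = kg·m²·s⁻³·A⁻¹
All reduce to kg·m²·s⁻³·A⁻¹ except (D), which is kg·m·s⁻³·A⁻¹.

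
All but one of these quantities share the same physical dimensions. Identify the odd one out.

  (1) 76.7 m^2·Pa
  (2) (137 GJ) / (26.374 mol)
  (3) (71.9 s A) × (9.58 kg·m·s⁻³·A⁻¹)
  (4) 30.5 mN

(2)

Work out the base dimensions of each:
  (1) Pa·m² = N·m⁻²·m² = kg·m·s⁻²
  (2) [kg·m²·s⁻²] / [mol] = kg·m²·s⁻²·mol⁻¹
  (3) [s·A] · [kg·m·s⁻³·A⁻¹] = kg·m·s⁻²
  (4) N = kg·m·s⁻²
All reduce to kg·m·s⁻² except (2), which is kg·m²·s⁻²·mol⁻¹.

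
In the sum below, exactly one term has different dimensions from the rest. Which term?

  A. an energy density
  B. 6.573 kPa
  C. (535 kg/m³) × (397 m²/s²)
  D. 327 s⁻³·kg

In SI base units:
  A. [energy density] = kg·m⁻¹·s⁻²
  B. Pa = N·m⁻² = kg·m⁻¹·s⁻²
  C. [kg·m⁻³] · [m²·s⁻²] = kg·m⁻¹·s⁻²
  D. kg·s⁻³
All reduce to kg·m⁻¹·s⁻² except D., which is kg·s⁻³.

D.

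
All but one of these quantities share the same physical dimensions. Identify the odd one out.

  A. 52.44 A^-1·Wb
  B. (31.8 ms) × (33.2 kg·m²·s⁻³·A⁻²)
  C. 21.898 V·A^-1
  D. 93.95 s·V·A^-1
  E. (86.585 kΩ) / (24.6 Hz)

C.

Reduce each to base SI dimensions:
  A. Wb·A⁻¹ = V·s·A⁻¹ = kg·m²·s⁻²·A⁻²
  B. [s] · [kg·m²·s⁻³·A⁻²] = kg·m²·s⁻²·A⁻²
  C. V·A⁻¹ = J·C⁻¹·A⁻¹ = kg·m²·s⁻³·A⁻²
  D. V·s·A⁻¹ = J·C⁻¹·s·A⁻¹ = kg·m²·s⁻²·A⁻²
  E. [kg·m²·s⁻³·A⁻²] / [s⁻¹] = kg·m²·s⁻²·A⁻²
All reduce to kg·m²·s⁻²·A⁻² except C., which is kg·m²·s⁻³·A⁻².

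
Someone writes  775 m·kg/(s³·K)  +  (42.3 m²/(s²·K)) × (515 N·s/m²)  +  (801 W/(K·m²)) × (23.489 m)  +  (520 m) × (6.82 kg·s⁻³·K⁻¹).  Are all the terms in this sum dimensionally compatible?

Expand each in SI base units:
  775 m·kg/(s³·K):  kg·m·s⁻³·K⁻¹
  (42.3 m²/(s²·K)) × (515 N·s/m²):  [m²·s⁻²·K⁻¹] · [kg·m⁻¹·s⁻¹] = kg·m·s⁻³·K⁻¹
  (801 W/(K·m²)) × (23.489 m):  [kg·s⁻³·K⁻¹] · [m] = kg·m·s⁻³·K⁻¹
  (520 m) × (6.82 kg·s⁻³·K⁻¹):  [m] · [kg·s⁻³·K⁻¹] = kg·m·s⁻³·K⁻¹
Every term reduces to kg·m·s⁻³·K⁻¹.

Yes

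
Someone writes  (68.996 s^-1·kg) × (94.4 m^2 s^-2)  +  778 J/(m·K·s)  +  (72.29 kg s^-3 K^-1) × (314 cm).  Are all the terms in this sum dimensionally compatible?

In SI base units:
  (68.996 s^-1·kg) × (94.4 m^2 s^-2):  [kg·s⁻¹] · [m²·s⁻²] = kg·m²·s⁻³
  778 J/(m·K·s):  J·s⁻¹·m⁻¹·K⁻¹ = N·m·s⁻¹·m⁻¹·K⁻¹ = kg·m·s⁻³·K⁻¹
  (72.29 kg s^-3 K^-1) × (314 cm):  [kg·s⁻³·K⁻¹] · [m] = kg·m·s⁻³·K⁻¹
The terms do not share a single dimension (kg·m²·s⁻³ vs kg·m·s⁻³·K⁻¹).

No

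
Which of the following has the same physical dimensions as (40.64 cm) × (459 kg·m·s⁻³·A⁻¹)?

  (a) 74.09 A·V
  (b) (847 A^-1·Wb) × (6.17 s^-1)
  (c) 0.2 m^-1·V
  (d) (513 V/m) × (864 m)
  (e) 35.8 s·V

(d)

Reference: [m] · [kg·m·s⁻³·A⁻¹] = kg·m²·s⁻³·A⁻¹.
Each option:
  (a) V·A = J·C⁻¹·A = kg·m²·s⁻³
  (b) [kg·m²·s⁻²·A⁻²] · [s⁻¹] = kg·m²·s⁻³·A⁻²
  (c) V·m⁻¹ = J·C⁻¹·m⁻¹ = kg·m·s⁻³·A⁻¹
  (d) [kg·m·s⁻³·A⁻¹] · [m] = kg·m²·s⁻³·A⁻¹  ← same
  (e) V·s = J·C⁻¹·s = kg·m²·s⁻²·A⁻¹
Only (d) matches kg·m²·s⁻³·A⁻¹.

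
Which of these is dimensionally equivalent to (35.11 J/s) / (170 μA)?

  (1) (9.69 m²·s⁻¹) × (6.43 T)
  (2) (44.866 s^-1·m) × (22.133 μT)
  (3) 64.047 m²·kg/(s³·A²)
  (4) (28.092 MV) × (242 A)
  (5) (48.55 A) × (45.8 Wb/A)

(1)

Reference: [kg·m²·s⁻³] / [A] = kg·m²·s⁻³·A⁻¹.
Each option:
  (1) [m²·s⁻¹] · [kg·s⁻²·A⁻¹] = kg·m²·s⁻³·A⁻¹  ← same
  (2) [m·s⁻¹] · [kg·s⁻²·A⁻¹] = kg·m·s⁻³·A⁻¹
  (3) kg·m²·s⁻³·A⁻²
  (4) [kg·m²·s⁻³·A⁻¹] · [A] = kg·m²·s⁻³
  (5) [A] · [kg·m²·s⁻²·A⁻²] = kg·m²·s⁻²·A⁻¹
Only (1) matches kg·m²·s⁻³·A⁻¹.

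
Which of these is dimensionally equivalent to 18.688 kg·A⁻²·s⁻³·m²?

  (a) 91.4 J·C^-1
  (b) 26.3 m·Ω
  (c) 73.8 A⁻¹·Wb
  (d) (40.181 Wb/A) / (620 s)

Reference: kg·m²·s⁻³·A⁻².
Each option:
  (a) J·C⁻¹ = N·m·(s·A)⁻¹ = kg·m²·s⁻³·A⁻¹
  (b) Ω·m = V·A⁻¹·m = kg·m³·s⁻³·A⁻²
  (c) Wb·A⁻¹ = V·s·A⁻¹ = kg·m²·s⁻²·A⁻²
  (d) [kg·m²·s⁻²·A⁻²] / [s] = kg·m²·s⁻³·A⁻²  ← same
Only (d) matches kg·m²·s⁻³·A⁻².

(d)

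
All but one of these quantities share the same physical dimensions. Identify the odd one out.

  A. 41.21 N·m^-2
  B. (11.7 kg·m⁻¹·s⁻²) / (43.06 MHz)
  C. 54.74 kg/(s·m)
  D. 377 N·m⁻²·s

A.

Expand each in SI base units:
  A. N·m⁻² = kg·m·s⁻²·m⁻² = kg·m⁻¹·s⁻²
  B. [kg·m⁻¹·s⁻²] / [s⁻¹] = kg·m⁻¹·s⁻¹
  C. kg·m⁻¹·s⁻¹
  D. N·s·m⁻² = kg·m·s⁻²·s·m⁻² = kg·m⁻¹·s⁻¹
All reduce to kg·m⁻¹·s⁻¹ except A., which is kg·m⁻¹·s⁻².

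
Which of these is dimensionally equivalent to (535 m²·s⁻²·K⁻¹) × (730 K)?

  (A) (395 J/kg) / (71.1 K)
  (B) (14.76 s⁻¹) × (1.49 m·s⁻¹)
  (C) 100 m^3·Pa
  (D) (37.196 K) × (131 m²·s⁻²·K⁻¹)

(D)

Reference: [m²·s⁻²·K⁻¹] · [K] = m²·s⁻².
Each option:
  (A) [m²·s⁻²] / [K] = m²·s⁻²·K⁻¹
  (B) [s⁻¹] · [m·s⁻¹] = m·s⁻²
  (C) Pa·m³ = N·m⁻²·m³ = kg·m²·s⁻²
  (D) [K] · [m²·s⁻²·K⁻¹] = m²·s⁻²  ← same
Only (D) matches m²·s⁻².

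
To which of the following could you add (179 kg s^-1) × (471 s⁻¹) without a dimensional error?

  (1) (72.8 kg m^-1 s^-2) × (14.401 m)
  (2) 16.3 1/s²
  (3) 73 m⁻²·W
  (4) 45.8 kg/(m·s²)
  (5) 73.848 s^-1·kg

Reference: [kg·s⁻¹] · [s⁻¹] = kg·s⁻².
Each option:
  (1) [kg·m⁻¹·s⁻²] · [m] = kg·s⁻²  ← same
  (2) s⁻²
  (3) W·m⁻² = J·s⁻¹·m⁻² = kg·s⁻³
  (4) kg·m⁻¹·s⁻²
  (5) kg·s⁻¹
Only (1) matches kg·s⁻².

(1)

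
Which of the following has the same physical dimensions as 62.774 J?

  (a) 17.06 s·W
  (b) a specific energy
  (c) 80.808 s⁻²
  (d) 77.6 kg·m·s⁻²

(a)

Reference: J = N·m = kg·m²·s⁻².
Each option:
  (a) W·s = J·s⁻¹·s = kg·m²·s⁻²  ← same
  (b) [specific energy] = m²·s⁻²
  (c) s⁻²
  (d) kg·m·s⁻²
Only (a) matches kg·m²·s⁻².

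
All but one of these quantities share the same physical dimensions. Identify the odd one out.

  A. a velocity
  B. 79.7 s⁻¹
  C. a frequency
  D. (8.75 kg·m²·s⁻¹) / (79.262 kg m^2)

Dimensions:
  A. [velocity] = m·s⁻¹
  B. s⁻¹
  C. [frequency] = s⁻¹
  D. [kg·m²·s⁻¹] / [kg·m²] = s⁻¹
All reduce to s⁻¹ except A., which is m·s⁻¹.

A.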